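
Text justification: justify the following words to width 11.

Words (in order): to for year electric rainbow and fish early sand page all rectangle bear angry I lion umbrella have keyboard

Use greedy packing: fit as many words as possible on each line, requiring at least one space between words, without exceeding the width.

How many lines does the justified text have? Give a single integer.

Line 1: ['to', 'for', 'year'] (min_width=11, slack=0)
Line 2: ['electric'] (min_width=8, slack=3)
Line 3: ['rainbow', 'and'] (min_width=11, slack=0)
Line 4: ['fish', 'early'] (min_width=10, slack=1)
Line 5: ['sand', 'page'] (min_width=9, slack=2)
Line 6: ['all'] (min_width=3, slack=8)
Line 7: ['rectangle'] (min_width=9, slack=2)
Line 8: ['bear', 'angry'] (min_width=10, slack=1)
Line 9: ['I', 'lion'] (min_width=6, slack=5)
Line 10: ['umbrella'] (min_width=8, slack=3)
Line 11: ['have'] (min_width=4, slack=7)
Line 12: ['keyboard'] (min_width=8, slack=3)
Total lines: 12

Answer: 12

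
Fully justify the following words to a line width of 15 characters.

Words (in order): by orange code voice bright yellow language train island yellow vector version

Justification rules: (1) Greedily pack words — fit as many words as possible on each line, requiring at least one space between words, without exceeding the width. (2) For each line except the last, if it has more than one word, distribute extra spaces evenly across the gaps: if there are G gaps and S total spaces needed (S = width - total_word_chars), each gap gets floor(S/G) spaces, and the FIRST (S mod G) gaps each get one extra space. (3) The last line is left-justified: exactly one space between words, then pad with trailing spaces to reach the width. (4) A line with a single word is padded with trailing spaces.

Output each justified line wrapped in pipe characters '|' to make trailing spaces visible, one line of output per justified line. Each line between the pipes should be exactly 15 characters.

Answer: |by  orange code|
|voice    bright|
|yellow language|
|train    island|
|yellow   vector|
|version        |

Derivation:
Line 1: ['by', 'orange', 'code'] (min_width=14, slack=1)
Line 2: ['voice', 'bright'] (min_width=12, slack=3)
Line 3: ['yellow', 'language'] (min_width=15, slack=0)
Line 4: ['train', 'island'] (min_width=12, slack=3)
Line 5: ['yellow', 'vector'] (min_width=13, slack=2)
Line 6: ['version'] (min_width=7, slack=8)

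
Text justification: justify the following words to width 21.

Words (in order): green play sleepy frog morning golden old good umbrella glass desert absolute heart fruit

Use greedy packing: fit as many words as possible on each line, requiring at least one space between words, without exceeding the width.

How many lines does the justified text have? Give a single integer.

Answer: 5

Derivation:
Line 1: ['green', 'play', 'sleepy'] (min_width=17, slack=4)
Line 2: ['frog', 'morning', 'golden'] (min_width=19, slack=2)
Line 3: ['old', 'good', 'umbrella'] (min_width=17, slack=4)
Line 4: ['glass', 'desert', 'absolute'] (min_width=21, slack=0)
Line 5: ['heart', 'fruit'] (min_width=11, slack=10)
Total lines: 5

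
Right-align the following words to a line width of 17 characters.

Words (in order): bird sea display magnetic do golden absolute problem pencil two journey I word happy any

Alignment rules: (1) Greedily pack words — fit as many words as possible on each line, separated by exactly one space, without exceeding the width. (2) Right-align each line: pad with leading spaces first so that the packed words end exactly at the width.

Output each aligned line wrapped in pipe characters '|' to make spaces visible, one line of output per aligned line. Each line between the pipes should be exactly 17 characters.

Answer: | bird sea display|
|      magnetic do|
|  golden absolute|
|   problem pencil|
|    two journey I|
|   word happy any|

Derivation:
Line 1: ['bird', 'sea', 'display'] (min_width=16, slack=1)
Line 2: ['magnetic', 'do'] (min_width=11, slack=6)
Line 3: ['golden', 'absolute'] (min_width=15, slack=2)
Line 4: ['problem', 'pencil'] (min_width=14, slack=3)
Line 5: ['two', 'journey', 'I'] (min_width=13, slack=4)
Line 6: ['word', 'happy', 'any'] (min_width=14, slack=3)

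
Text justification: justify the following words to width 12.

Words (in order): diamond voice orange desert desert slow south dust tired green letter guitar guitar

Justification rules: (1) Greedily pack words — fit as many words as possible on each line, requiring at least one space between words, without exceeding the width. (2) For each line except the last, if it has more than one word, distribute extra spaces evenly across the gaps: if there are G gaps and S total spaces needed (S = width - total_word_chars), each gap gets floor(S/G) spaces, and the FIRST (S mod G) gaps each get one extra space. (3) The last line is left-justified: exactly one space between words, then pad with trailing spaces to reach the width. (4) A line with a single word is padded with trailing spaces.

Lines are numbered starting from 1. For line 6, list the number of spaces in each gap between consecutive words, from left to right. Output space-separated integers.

Line 1: ['diamond'] (min_width=7, slack=5)
Line 2: ['voice', 'orange'] (min_width=12, slack=0)
Line 3: ['desert'] (min_width=6, slack=6)
Line 4: ['desert', 'slow'] (min_width=11, slack=1)
Line 5: ['south', 'dust'] (min_width=10, slack=2)
Line 6: ['tired', 'green'] (min_width=11, slack=1)
Line 7: ['letter'] (min_width=6, slack=6)
Line 8: ['guitar'] (min_width=6, slack=6)
Line 9: ['guitar'] (min_width=6, slack=6)

Answer: 2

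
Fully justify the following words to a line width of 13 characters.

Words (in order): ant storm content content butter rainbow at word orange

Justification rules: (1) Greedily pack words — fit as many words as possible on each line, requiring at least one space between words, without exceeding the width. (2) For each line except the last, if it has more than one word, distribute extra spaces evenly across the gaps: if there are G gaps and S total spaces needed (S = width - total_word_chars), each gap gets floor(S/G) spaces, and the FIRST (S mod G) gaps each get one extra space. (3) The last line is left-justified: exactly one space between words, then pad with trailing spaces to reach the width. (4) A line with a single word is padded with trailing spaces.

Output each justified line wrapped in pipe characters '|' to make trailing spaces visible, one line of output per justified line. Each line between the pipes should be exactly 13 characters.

Line 1: ['ant', 'storm'] (min_width=9, slack=4)
Line 2: ['content'] (min_width=7, slack=6)
Line 3: ['content'] (min_width=7, slack=6)
Line 4: ['butter'] (min_width=6, slack=7)
Line 5: ['rainbow', 'at'] (min_width=10, slack=3)
Line 6: ['word', 'orange'] (min_width=11, slack=2)

Answer: |ant     storm|
|content      |
|content      |
|butter       |
|rainbow    at|
|word orange  |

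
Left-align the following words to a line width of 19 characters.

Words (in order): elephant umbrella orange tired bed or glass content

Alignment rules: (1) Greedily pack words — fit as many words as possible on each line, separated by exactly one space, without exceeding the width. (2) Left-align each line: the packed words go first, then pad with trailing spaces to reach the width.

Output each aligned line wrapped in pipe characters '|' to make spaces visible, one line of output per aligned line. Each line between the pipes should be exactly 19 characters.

Line 1: ['elephant', 'umbrella'] (min_width=17, slack=2)
Line 2: ['orange', 'tired', 'bed', 'or'] (min_width=19, slack=0)
Line 3: ['glass', 'content'] (min_width=13, slack=6)

Answer: |elephant umbrella  |
|orange tired bed or|
|glass content      |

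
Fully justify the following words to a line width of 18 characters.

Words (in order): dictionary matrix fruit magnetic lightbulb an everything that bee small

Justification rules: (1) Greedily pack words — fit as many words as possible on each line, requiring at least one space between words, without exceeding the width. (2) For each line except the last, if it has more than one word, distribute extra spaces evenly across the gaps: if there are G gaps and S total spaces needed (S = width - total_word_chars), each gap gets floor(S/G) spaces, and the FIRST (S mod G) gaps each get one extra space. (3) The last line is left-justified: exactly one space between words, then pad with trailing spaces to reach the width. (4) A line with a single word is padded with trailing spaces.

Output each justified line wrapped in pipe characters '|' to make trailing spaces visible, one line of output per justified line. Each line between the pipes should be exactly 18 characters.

Line 1: ['dictionary', 'matrix'] (min_width=17, slack=1)
Line 2: ['fruit', 'magnetic'] (min_width=14, slack=4)
Line 3: ['lightbulb', 'an'] (min_width=12, slack=6)
Line 4: ['everything', 'that'] (min_width=15, slack=3)
Line 5: ['bee', 'small'] (min_width=9, slack=9)

Answer: |dictionary  matrix|
|fruit     magnetic|
|lightbulb       an|
|everything    that|
|bee small         |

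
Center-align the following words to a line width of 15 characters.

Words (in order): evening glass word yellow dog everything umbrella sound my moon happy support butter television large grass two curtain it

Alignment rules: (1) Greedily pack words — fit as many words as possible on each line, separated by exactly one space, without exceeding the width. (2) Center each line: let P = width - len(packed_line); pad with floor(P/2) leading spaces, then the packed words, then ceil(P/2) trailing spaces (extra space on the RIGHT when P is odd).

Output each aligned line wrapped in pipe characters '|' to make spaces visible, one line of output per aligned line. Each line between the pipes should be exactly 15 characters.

Line 1: ['evening', 'glass'] (min_width=13, slack=2)
Line 2: ['word', 'yellow', 'dog'] (min_width=15, slack=0)
Line 3: ['everything'] (min_width=10, slack=5)
Line 4: ['umbrella', 'sound'] (min_width=14, slack=1)
Line 5: ['my', 'moon', 'happy'] (min_width=13, slack=2)
Line 6: ['support', 'butter'] (min_width=14, slack=1)
Line 7: ['television'] (min_width=10, slack=5)
Line 8: ['large', 'grass', 'two'] (min_width=15, slack=0)
Line 9: ['curtain', 'it'] (min_width=10, slack=5)

Answer: | evening glass |
|word yellow dog|
|  everything   |
|umbrella sound |
| my moon happy |
|support butter |
|  television   |
|large grass two|
|  curtain it   |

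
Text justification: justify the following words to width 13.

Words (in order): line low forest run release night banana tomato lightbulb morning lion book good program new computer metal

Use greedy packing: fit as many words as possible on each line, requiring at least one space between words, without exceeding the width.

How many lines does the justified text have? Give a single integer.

Line 1: ['line', 'low'] (min_width=8, slack=5)
Line 2: ['forest', 'run'] (min_width=10, slack=3)
Line 3: ['release', 'night'] (min_width=13, slack=0)
Line 4: ['banana', 'tomato'] (min_width=13, slack=0)
Line 5: ['lightbulb'] (min_width=9, slack=4)
Line 6: ['morning', 'lion'] (min_width=12, slack=1)
Line 7: ['book', 'good'] (min_width=9, slack=4)
Line 8: ['program', 'new'] (min_width=11, slack=2)
Line 9: ['computer'] (min_width=8, slack=5)
Line 10: ['metal'] (min_width=5, slack=8)
Total lines: 10

Answer: 10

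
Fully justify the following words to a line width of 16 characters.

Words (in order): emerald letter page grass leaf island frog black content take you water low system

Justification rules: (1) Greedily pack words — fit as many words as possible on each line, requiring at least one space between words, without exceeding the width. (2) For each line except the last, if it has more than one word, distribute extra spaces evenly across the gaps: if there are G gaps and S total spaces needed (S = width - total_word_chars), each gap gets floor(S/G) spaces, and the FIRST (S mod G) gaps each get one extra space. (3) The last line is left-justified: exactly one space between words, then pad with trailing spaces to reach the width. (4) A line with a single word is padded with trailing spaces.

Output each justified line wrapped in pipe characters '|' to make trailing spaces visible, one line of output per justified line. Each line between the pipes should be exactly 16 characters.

Answer: |emerald   letter|
|page  grass leaf|
|island      frog|
|black    content|
|take  you  water|
|low system      |

Derivation:
Line 1: ['emerald', 'letter'] (min_width=14, slack=2)
Line 2: ['page', 'grass', 'leaf'] (min_width=15, slack=1)
Line 3: ['island', 'frog'] (min_width=11, slack=5)
Line 4: ['black', 'content'] (min_width=13, slack=3)
Line 5: ['take', 'you', 'water'] (min_width=14, slack=2)
Line 6: ['low', 'system'] (min_width=10, slack=6)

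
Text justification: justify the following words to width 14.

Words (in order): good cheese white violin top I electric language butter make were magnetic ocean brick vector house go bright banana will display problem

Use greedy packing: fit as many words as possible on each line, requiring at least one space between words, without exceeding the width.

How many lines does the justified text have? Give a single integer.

Answer: 12

Derivation:
Line 1: ['good', 'cheese'] (min_width=11, slack=3)
Line 2: ['white', 'violin'] (min_width=12, slack=2)
Line 3: ['top', 'I', 'electric'] (min_width=14, slack=0)
Line 4: ['language'] (min_width=8, slack=6)
Line 5: ['butter', 'make'] (min_width=11, slack=3)
Line 6: ['were', 'magnetic'] (min_width=13, slack=1)
Line 7: ['ocean', 'brick'] (min_width=11, slack=3)
Line 8: ['vector', 'house'] (min_width=12, slack=2)
Line 9: ['go', 'bright'] (min_width=9, slack=5)
Line 10: ['banana', 'will'] (min_width=11, slack=3)
Line 11: ['display'] (min_width=7, slack=7)
Line 12: ['problem'] (min_width=7, slack=7)
Total lines: 12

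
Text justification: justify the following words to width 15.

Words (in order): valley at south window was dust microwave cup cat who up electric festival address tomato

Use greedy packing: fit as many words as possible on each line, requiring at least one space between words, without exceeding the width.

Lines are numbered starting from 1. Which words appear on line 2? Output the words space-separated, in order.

Line 1: ['valley', 'at', 'south'] (min_width=15, slack=0)
Line 2: ['window', 'was', 'dust'] (min_width=15, slack=0)
Line 3: ['microwave', 'cup'] (min_width=13, slack=2)
Line 4: ['cat', 'who', 'up'] (min_width=10, slack=5)
Line 5: ['electric'] (min_width=8, slack=7)
Line 6: ['festival'] (min_width=8, slack=7)
Line 7: ['address', 'tomato'] (min_width=14, slack=1)

Answer: window was dust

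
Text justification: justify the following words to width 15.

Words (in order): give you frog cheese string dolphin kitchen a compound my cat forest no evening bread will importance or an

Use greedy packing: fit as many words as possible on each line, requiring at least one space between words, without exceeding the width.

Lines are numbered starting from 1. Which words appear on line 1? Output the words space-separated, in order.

Answer: give you frog

Derivation:
Line 1: ['give', 'you', 'frog'] (min_width=13, slack=2)
Line 2: ['cheese', 'string'] (min_width=13, slack=2)
Line 3: ['dolphin', 'kitchen'] (min_width=15, slack=0)
Line 4: ['a', 'compound', 'my'] (min_width=13, slack=2)
Line 5: ['cat', 'forest', 'no'] (min_width=13, slack=2)
Line 6: ['evening', 'bread'] (min_width=13, slack=2)
Line 7: ['will', 'importance'] (min_width=15, slack=0)
Line 8: ['or', 'an'] (min_width=5, slack=10)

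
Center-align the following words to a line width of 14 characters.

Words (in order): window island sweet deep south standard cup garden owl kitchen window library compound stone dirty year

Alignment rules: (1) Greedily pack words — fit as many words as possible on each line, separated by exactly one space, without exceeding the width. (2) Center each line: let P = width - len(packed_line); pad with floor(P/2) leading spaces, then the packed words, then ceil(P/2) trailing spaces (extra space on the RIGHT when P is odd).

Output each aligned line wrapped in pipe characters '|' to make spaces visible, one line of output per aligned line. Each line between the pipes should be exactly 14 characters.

Line 1: ['window', 'island'] (min_width=13, slack=1)
Line 2: ['sweet', 'deep'] (min_width=10, slack=4)
Line 3: ['south', 'standard'] (min_width=14, slack=0)
Line 4: ['cup', 'garden', 'owl'] (min_width=14, slack=0)
Line 5: ['kitchen', 'window'] (min_width=14, slack=0)
Line 6: ['library'] (min_width=7, slack=7)
Line 7: ['compound', 'stone'] (min_width=14, slack=0)
Line 8: ['dirty', 'year'] (min_width=10, slack=4)

Answer: |window island |
|  sweet deep  |
|south standard|
|cup garden owl|
|kitchen window|
|   library    |
|compound stone|
|  dirty year  |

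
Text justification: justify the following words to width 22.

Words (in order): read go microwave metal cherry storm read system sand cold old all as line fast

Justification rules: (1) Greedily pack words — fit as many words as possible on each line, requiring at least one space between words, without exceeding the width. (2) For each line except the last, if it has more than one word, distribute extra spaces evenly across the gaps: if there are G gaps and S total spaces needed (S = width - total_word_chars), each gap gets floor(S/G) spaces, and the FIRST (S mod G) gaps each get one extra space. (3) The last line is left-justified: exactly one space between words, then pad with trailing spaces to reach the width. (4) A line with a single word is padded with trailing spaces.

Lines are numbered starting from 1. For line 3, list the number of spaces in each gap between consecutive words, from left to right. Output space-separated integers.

Line 1: ['read', 'go', 'microwave'] (min_width=17, slack=5)
Line 2: ['metal', 'cherry', 'storm'] (min_width=18, slack=4)
Line 3: ['read', 'system', 'sand', 'cold'] (min_width=21, slack=1)
Line 4: ['old', 'all', 'as', 'line', 'fast'] (min_width=20, slack=2)

Answer: 2 1 1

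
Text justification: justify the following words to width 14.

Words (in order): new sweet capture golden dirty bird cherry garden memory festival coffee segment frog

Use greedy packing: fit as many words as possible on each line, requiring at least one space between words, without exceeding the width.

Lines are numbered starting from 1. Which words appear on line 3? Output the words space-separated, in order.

Answer: dirty bird

Derivation:
Line 1: ['new', 'sweet'] (min_width=9, slack=5)
Line 2: ['capture', 'golden'] (min_width=14, slack=0)
Line 3: ['dirty', 'bird'] (min_width=10, slack=4)
Line 4: ['cherry', 'garden'] (min_width=13, slack=1)
Line 5: ['memory'] (min_width=6, slack=8)
Line 6: ['festival'] (min_width=8, slack=6)
Line 7: ['coffee', 'segment'] (min_width=14, slack=0)
Line 8: ['frog'] (min_width=4, slack=10)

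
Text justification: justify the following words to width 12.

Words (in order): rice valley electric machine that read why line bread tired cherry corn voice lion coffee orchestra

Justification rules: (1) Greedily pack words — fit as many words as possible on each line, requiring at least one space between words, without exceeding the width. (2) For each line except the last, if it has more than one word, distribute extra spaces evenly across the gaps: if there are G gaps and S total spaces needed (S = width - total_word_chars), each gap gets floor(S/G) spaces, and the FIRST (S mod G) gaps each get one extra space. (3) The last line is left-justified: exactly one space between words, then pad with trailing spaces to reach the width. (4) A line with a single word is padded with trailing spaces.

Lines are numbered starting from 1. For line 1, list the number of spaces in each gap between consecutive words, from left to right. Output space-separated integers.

Line 1: ['rice', 'valley'] (min_width=11, slack=1)
Line 2: ['electric'] (min_width=8, slack=4)
Line 3: ['machine', 'that'] (min_width=12, slack=0)
Line 4: ['read', 'why'] (min_width=8, slack=4)
Line 5: ['line', 'bread'] (min_width=10, slack=2)
Line 6: ['tired', 'cherry'] (min_width=12, slack=0)
Line 7: ['corn', 'voice'] (min_width=10, slack=2)
Line 8: ['lion', 'coffee'] (min_width=11, slack=1)
Line 9: ['orchestra'] (min_width=9, slack=3)

Answer: 2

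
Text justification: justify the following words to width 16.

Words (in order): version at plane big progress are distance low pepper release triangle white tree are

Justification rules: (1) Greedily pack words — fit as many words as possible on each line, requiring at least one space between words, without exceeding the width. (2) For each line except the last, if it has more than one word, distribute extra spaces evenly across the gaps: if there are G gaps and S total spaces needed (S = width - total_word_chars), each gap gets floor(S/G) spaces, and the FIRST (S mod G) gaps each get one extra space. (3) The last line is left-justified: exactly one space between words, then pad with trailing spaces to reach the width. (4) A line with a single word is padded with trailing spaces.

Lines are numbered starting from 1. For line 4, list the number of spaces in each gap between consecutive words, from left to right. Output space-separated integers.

Line 1: ['version', 'at', 'plane'] (min_width=16, slack=0)
Line 2: ['big', 'progress', 'are'] (min_width=16, slack=0)
Line 3: ['distance', 'low'] (min_width=12, slack=4)
Line 4: ['pepper', 'release'] (min_width=14, slack=2)
Line 5: ['triangle', 'white'] (min_width=14, slack=2)
Line 6: ['tree', 'are'] (min_width=8, slack=8)

Answer: 3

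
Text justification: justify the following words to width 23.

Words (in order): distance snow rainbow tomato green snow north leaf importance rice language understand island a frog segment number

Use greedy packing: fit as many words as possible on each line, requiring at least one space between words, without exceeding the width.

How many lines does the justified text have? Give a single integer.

Line 1: ['distance', 'snow', 'rainbow'] (min_width=21, slack=2)
Line 2: ['tomato', 'green', 'snow', 'north'] (min_width=23, slack=0)
Line 3: ['leaf', 'importance', 'rice'] (min_width=20, slack=3)
Line 4: ['language', 'understand'] (min_width=19, slack=4)
Line 5: ['island', 'a', 'frog', 'segment'] (min_width=21, slack=2)
Line 6: ['number'] (min_width=6, slack=17)
Total lines: 6

Answer: 6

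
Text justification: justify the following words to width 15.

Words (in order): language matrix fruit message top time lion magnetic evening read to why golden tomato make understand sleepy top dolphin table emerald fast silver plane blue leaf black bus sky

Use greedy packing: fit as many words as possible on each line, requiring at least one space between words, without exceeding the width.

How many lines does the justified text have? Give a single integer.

Line 1: ['language', 'matrix'] (min_width=15, slack=0)
Line 2: ['fruit', 'message'] (min_width=13, slack=2)
Line 3: ['top', 'time', 'lion'] (min_width=13, slack=2)
Line 4: ['magnetic'] (min_width=8, slack=7)
Line 5: ['evening', 'read', 'to'] (min_width=15, slack=0)
Line 6: ['why', 'golden'] (min_width=10, slack=5)
Line 7: ['tomato', 'make'] (min_width=11, slack=4)
Line 8: ['understand'] (min_width=10, slack=5)
Line 9: ['sleepy', 'top'] (min_width=10, slack=5)
Line 10: ['dolphin', 'table'] (min_width=13, slack=2)
Line 11: ['emerald', 'fast'] (min_width=12, slack=3)
Line 12: ['silver', 'plane'] (min_width=12, slack=3)
Line 13: ['blue', 'leaf', 'black'] (min_width=15, slack=0)
Line 14: ['bus', 'sky'] (min_width=7, slack=8)
Total lines: 14

Answer: 14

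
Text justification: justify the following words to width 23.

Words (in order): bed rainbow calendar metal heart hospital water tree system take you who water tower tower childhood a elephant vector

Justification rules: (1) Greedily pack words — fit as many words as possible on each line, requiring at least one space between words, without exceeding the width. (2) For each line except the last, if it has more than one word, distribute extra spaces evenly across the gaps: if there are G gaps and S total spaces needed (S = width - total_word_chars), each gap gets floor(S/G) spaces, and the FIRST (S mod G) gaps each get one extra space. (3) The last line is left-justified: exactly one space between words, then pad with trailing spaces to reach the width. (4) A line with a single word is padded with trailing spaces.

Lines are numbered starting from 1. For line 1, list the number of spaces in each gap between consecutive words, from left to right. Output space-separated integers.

Answer: 3 2

Derivation:
Line 1: ['bed', 'rainbow', 'calendar'] (min_width=20, slack=3)
Line 2: ['metal', 'heart', 'hospital'] (min_width=20, slack=3)
Line 3: ['water', 'tree', 'system', 'take'] (min_width=22, slack=1)
Line 4: ['you', 'who', 'water', 'tower'] (min_width=19, slack=4)
Line 5: ['tower', 'childhood', 'a'] (min_width=17, slack=6)
Line 6: ['elephant', 'vector'] (min_width=15, slack=8)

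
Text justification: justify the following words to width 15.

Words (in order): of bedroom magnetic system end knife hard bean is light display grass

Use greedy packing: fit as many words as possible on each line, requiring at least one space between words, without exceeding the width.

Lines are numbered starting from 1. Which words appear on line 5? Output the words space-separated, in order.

Answer: display grass

Derivation:
Line 1: ['of', 'bedroom'] (min_width=10, slack=5)
Line 2: ['magnetic', 'system'] (min_width=15, slack=0)
Line 3: ['end', 'knife', 'hard'] (min_width=14, slack=1)
Line 4: ['bean', 'is', 'light'] (min_width=13, slack=2)
Line 5: ['display', 'grass'] (min_width=13, slack=2)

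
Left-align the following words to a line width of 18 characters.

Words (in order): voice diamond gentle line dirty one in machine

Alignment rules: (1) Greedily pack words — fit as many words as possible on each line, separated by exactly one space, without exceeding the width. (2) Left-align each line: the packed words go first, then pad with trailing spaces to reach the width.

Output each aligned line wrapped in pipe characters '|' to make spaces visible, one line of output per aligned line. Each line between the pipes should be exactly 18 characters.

Answer: |voice diamond     |
|gentle line dirty |
|one in machine    |

Derivation:
Line 1: ['voice', 'diamond'] (min_width=13, slack=5)
Line 2: ['gentle', 'line', 'dirty'] (min_width=17, slack=1)
Line 3: ['one', 'in', 'machine'] (min_width=14, slack=4)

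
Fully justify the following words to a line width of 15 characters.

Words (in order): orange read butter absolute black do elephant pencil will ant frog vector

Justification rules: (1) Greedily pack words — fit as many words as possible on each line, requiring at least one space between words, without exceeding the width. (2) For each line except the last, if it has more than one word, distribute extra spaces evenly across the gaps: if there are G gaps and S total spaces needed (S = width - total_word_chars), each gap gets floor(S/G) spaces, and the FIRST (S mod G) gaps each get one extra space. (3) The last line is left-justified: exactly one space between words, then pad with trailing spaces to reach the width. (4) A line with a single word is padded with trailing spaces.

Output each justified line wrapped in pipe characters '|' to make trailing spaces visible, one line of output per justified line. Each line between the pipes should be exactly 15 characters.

Line 1: ['orange', 'read'] (min_width=11, slack=4)
Line 2: ['butter', 'absolute'] (min_width=15, slack=0)
Line 3: ['black', 'do'] (min_width=8, slack=7)
Line 4: ['elephant', 'pencil'] (min_width=15, slack=0)
Line 5: ['will', 'ant', 'frog'] (min_width=13, slack=2)
Line 6: ['vector'] (min_width=6, slack=9)

Answer: |orange     read|
|butter absolute|
|black        do|
|elephant pencil|
|will  ant  frog|
|vector         |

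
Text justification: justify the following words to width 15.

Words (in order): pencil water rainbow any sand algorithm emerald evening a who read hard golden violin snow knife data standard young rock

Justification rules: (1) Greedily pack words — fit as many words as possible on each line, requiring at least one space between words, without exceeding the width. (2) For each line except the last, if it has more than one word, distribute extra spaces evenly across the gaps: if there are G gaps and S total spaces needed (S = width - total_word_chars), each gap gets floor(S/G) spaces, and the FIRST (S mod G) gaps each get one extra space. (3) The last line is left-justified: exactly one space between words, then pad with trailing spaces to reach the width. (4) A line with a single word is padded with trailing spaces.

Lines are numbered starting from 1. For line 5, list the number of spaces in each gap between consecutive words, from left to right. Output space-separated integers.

Line 1: ['pencil', 'water'] (min_width=12, slack=3)
Line 2: ['rainbow', 'any'] (min_width=11, slack=4)
Line 3: ['sand', 'algorithm'] (min_width=14, slack=1)
Line 4: ['emerald', 'evening'] (min_width=15, slack=0)
Line 5: ['a', 'who', 'read', 'hard'] (min_width=15, slack=0)
Line 6: ['golden', 'violin'] (min_width=13, slack=2)
Line 7: ['snow', 'knife', 'data'] (min_width=15, slack=0)
Line 8: ['standard', 'young'] (min_width=14, slack=1)
Line 9: ['rock'] (min_width=4, slack=11)

Answer: 1 1 1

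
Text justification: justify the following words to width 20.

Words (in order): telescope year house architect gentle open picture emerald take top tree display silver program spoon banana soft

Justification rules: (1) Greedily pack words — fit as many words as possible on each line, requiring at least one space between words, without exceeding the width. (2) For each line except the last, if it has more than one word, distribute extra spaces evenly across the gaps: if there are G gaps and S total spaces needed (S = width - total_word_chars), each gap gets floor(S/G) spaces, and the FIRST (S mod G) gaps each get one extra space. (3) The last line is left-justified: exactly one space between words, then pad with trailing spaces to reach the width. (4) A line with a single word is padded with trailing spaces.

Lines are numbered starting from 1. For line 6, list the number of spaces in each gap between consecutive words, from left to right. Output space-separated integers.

Answer: 1 1

Derivation:
Line 1: ['telescope', 'year', 'house'] (min_width=20, slack=0)
Line 2: ['architect', 'gentle'] (min_width=16, slack=4)
Line 3: ['open', 'picture', 'emerald'] (min_width=20, slack=0)
Line 4: ['take', 'top', 'tree'] (min_width=13, slack=7)
Line 5: ['display', 'silver'] (min_width=14, slack=6)
Line 6: ['program', 'spoon', 'banana'] (min_width=20, slack=0)
Line 7: ['soft'] (min_width=4, slack=16)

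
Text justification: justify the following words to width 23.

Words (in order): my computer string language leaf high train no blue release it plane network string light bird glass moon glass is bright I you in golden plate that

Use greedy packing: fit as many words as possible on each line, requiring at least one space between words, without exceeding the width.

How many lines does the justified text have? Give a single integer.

Answer: 7

Derivation:
Line 1: ['my', 'computer', 'string'] (min_width=18, slack=5)
Line 2: ['language', 'leaf', 'high'] (min_width=18, slack=5)
Line 3: ['train', 'no', 'blue', 'release'] (min_width=21, slack=2)
Line 4: ['it', 'plane', 'network', 'string'] (min_width=23, slack=0)
Line 5: ['light', 'bird', 'glass', 'moon'] (min_width=21, slack=2)
Line 6: ['glass', 'is', 'bright', 'I', 'you'] (min_width=21, slack=2)
Line 7: ['in', 'golden', 'plate', 'that'] (min_width=20, slack=3)
Total lines: 7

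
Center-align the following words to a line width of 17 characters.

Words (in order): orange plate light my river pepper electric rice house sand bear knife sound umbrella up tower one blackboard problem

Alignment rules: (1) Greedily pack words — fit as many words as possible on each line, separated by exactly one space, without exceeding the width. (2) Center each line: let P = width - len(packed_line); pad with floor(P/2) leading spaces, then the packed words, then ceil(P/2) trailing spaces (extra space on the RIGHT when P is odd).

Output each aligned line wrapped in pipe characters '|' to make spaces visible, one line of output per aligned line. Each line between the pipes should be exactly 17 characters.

Line 1: ['orange', 'plate'] (min_width=12, slack=5)
Line 2: ['light', 'my', 'river'] (min_width=14, slack=3)
Line 3: ['pepper', 'electric'] (min_width=15, slack=2)
Line 4: ['rice', 'house', 'sand'] (min_width=15, slack=2)
Line 5: ['bear', 'knife', 'sound'] (min_width=16, slack=1)
Line 6: ['umbrella', 'up', 'tower'] (min_width=17, slack=0)
Line 7: ['one', 'blackboard'] (min_width=14, slack=3)
Line 8: ['problem'] (min_width=7, slack=10)

Answer: |  orange plate   |
| light my river  |
| pepper electric |
| rice house sand |
|bear knife sound |
|umbrella up tower|
| one blackboard  |
|     problem     |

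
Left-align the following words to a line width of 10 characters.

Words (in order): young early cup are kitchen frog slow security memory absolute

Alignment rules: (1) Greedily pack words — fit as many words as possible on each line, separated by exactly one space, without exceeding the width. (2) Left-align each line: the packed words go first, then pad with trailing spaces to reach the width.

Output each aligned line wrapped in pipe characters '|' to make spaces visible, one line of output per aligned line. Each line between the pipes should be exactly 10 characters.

Line 1: ['young'] (min_width=5, slack=5)
Line 2: ['early', 'cup'] (min_width=9, slack=1)
Line 3: ['are'] (min_width=3, slack=7)
Line 4: ['kitchen'] (min_width=7, slack=3)
Line 5: ['frog', 'slow'] (min_width=9, slack=1)
Line 6: ['security'] (min_width=8, slack=2)
Line 7: ['memory'] (min_width=6, slack=4)
Line 8: ['absolute'] (min_width=8, slack=2)

Answer: |young     |
|early cup |
|are       |
|kitchen   |
|frog slow |
|security  |
|memory    |
|absolute  |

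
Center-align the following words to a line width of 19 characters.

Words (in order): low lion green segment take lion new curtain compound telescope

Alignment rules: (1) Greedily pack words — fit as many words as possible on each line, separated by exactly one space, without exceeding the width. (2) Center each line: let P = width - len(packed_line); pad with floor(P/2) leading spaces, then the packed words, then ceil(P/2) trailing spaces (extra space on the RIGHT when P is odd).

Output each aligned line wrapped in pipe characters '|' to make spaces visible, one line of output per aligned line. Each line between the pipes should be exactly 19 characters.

Line 1: ['low', 'lion', 'green'] (min_width=14, slack=5)
Line 2: ['segment', 'take', 'lion'] (min_width=17, slack=2)
Line 3: ['new', 'curtain'] (min_width=11, slack=8)
Line 4: ['compound', 'telescope'] (min_width=18, slack=1)

Answer: |  low lion green   |
| segment take lion |
|    new curtain    |
|compound telescope |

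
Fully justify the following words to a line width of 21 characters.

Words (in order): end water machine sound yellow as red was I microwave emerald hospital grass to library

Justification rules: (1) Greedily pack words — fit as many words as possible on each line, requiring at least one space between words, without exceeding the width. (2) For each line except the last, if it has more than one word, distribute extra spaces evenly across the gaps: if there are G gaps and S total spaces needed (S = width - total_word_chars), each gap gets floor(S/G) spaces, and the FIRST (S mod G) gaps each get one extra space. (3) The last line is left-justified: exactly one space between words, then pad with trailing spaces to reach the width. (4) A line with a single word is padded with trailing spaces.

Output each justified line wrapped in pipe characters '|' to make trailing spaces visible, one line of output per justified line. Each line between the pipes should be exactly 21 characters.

Answer: |end   water   machine|
|sound  yellow  as red|
|was    I    microwave|
|emerald      hospital|
|grass to library     |

Derivation:
Line 1: ['end', 'water', 'machine'] (min_width=17, slack=4)
Line 2: ['sound', 'yellow', 'as', 'red'] (min_width=19, slack=2)
Line 3: ['was', 'I', 'microwave'] (min_width=15, slack=6)
Line 4: ['emerald', 'hospital'] (min_width=16, slack=5)
Line 5: ['grass', 'to', 'library'] (min_width=16, slack=5)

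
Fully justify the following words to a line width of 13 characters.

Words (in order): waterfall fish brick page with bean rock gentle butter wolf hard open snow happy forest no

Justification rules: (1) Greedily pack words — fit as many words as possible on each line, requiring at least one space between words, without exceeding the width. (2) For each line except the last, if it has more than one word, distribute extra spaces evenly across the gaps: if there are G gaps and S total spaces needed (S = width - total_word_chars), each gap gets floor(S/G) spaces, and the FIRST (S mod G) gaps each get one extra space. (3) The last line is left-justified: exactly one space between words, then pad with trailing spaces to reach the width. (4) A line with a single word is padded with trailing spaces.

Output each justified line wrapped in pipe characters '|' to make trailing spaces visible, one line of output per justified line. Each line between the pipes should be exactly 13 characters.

Answer: |waterfall    |
|fish    brick|
|page     with|
|bean     rock|
|gentle butter|
|wolf     hard|
|open     snow|
|happy  forest|
|no           |

Derivation:
Line 1: ['waterfall'] (min_width=9, slack=4)
Line 2: ['fish', 'brick'] (min_width=10, slack=3)
Line 3: ['page', 'with'] (min_width=9, slack=4)
Line 4: ['bean', 'rock'] (min_width=9, slack=4)
Line 5: ['gentle', 'butter'] (min_width=13, slack=0)
Line 6: ['wolf', 'hard'] (min_width=9, slack=4)
Line 7: ['open', 'snow'] (min_width=9, slack=4)
Line 8: ['happy', 'forest'] (min_width=12, slack=1)
Line 9: ['no'] (min_width=2, slack=11)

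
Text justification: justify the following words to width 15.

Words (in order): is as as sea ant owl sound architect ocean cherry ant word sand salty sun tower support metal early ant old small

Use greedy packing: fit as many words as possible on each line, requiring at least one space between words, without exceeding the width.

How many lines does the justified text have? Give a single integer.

Answer: 8

Derivation:
Line 1: ['is', 'as', 'as', 'sea'] (min_width=12, slack=3)
Line 2: ['ant', 'owl', 'sound'] (min_width=13, slack=2)
Line 3: ['architect', 'ocean'] (min_width=15, slack=0)
Line 4: ['cherry', 'ant', 'word'] (min_width=15, slack=0)
Line 5: ['sand', 'salty', 'sun'] (min_width=14, slack=1)
Line 6: ['tower', 'support'] (min_width=13, slack=2)
Line 7: ['metal', 'early', 'ant'] (min_width=15, slack=0)
Line 8: ['old', 'small'] (min_width=9, slack=6)
Total lines: 8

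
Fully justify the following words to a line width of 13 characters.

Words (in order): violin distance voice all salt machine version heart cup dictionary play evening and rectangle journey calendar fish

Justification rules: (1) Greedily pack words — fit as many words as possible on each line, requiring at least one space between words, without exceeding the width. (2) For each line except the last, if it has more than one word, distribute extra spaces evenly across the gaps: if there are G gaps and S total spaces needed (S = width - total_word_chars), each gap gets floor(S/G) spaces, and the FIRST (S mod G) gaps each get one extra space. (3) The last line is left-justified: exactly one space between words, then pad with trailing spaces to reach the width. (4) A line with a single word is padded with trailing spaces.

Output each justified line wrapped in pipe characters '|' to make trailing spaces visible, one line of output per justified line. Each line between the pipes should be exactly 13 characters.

Answer: |violin       |
|distance     |
|voice     all|
|salt  machine|
|version heart|
|cup          |
|dictionary   |
|play  evening|
|and rectangle|
|journey      |
|calendar fish|

Derivation:
Line 1: ['violin'] (min_width=6, slack=7)
Line 2: ['distance'] (min_width=8, slack=5)
Line 3: ['voice', 'all'] (min_width=9, slack=4)
Line 4: ['salt', 'machine'] (min_width=12, slack=1)
Line 5: ['version', 'heart'] (min_width=13, slack=0)
Line 6: ['cup'] (min_width=3, slack=10)
Line 7: ['dictionary'] (min_width=10, slack=3)
Line 8: ['play', 'evening'] (min_width=12, slack=1)
Line 9: ['and', 'rectangle'] (min_width=13, slack=0)
Line 10: ['journey'] (min_width=7, slack=6)
Line 11: ['calendar', 'fish'] (min_width=13, slack=0)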